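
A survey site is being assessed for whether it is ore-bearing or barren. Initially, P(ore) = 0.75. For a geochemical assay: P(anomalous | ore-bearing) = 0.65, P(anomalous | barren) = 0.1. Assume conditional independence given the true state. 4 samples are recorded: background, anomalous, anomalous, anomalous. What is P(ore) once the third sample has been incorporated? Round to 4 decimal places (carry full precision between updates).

0.9801

After 'background': P(ore) = 0.35·0.7500 / (0.35·0.7500 + 0.9·0.2500) ≈ 0.5385
After 'anomalous': P(ore) = 0.65·0.5385 / (0.65·0.5385 + 0.1·0.4615) ≈ 0.8835
After 'anomalous': P(ore) = 0.65·0.8835 / (0.65·0.8835 + 0.1·0.1165) ≈ 0.9801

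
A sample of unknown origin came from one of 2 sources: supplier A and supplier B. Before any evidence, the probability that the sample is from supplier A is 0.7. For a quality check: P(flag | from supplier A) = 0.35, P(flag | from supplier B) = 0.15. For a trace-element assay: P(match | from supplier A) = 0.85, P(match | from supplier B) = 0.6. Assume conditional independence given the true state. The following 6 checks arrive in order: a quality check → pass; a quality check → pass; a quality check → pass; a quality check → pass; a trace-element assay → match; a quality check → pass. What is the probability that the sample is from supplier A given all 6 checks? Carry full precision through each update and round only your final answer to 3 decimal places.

0.464

After a quality check='pass': P(supplier A) = 0.65·0.7000 / (0.65·0.7000 + 0.85·0.3000) ≈ 0.6408
After a quality check='pass': P(supplier A) = 0.65·0.6408 / (0.65·0.6408 + 0.85·0.3592) ≈ 0.5771
After a quality check='pass': P(supplier A) = 0.65·0.5771 / (0.65·0.5771 + 0.85·0.4229) ≈ 0.5106
After a quality check='pass': P(supplier A) = 0.65·0.5106 / (0.65·0.5106 + 0.85·0.4894) ≈ 0.4438
After a trace-element assay='match': P(supplier A) = 0.85·0.4438 / (0.85·0.4438 + 0.6·0.5562) ≈ 0.5306
After a quality check='pass': P(supplier A) = 0.65·0.5306 / (0.65·0.5306 + 0.85·0.4694) ≈ 0.4636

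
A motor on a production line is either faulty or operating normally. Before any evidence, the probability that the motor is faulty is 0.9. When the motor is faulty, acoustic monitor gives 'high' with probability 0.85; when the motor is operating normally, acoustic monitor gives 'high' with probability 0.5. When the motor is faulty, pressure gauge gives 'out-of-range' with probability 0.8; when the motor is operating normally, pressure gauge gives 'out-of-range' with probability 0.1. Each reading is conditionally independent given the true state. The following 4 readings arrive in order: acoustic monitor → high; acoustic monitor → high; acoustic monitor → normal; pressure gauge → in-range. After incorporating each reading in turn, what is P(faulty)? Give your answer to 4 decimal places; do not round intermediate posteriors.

After acoustic monitor='high': P(faulty) = 0.85·0.9000 / (0.85·0.9000 + 0.5·0.1000) ≈ 0.9387
After acoustic monitor='high': P(faulty) = 0.85·0.9387 / (0.85·0.9387 + 0.5·0.0613) ≈ 0.9630
After acoustic monitor='normal': P(faulty) = 0.15·0.9630 / (0.15·0.9630 + 0.5·0.0370) ≈ 0.8864
After pressure gauge='in-range': P(faulty) = 0.2·0.8864 / (0.2·0.8864 + 0.9·0.1136) ≈ 0.6342

0.6342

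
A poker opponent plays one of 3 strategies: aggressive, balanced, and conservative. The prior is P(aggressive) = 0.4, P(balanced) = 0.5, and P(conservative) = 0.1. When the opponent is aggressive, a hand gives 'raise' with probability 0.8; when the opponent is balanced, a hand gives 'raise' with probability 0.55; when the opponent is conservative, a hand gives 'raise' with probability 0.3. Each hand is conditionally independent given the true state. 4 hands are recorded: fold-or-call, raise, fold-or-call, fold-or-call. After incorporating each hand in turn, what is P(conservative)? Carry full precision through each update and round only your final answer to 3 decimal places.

0.271

After 'fold-or-call': normaliser = 0.2·0.4000 + 0.45·0.5000 + 0.7·0.1000; P(aggressive) ≈ 0.2133, P(balanced) ≈ 0.6000, P(conservative) ≈ 0.1867
After 'raise': normaliser = 0.8·0.2133 + 0.55·0.6000 + 0.3·0.1867; P(aggressive) ≈ 0.3066, P(balanced) ≈ 0.5928, P(conservative) ≈ 0.1006
After 'fold-or-call': normaliser = 0.2·0.3066 + 0.45·0.5928 + 0.7·0.1006; P(aggressive) ≈ 0.1539, P(balanced) ≈ 0.6694, P(conservative) ≈ 0.1767
After 'fold-or-call': normaliser = 0.2·0.1539 + 0.45·0.6694 + 0.7·0.1767; P(aggressive) ≈ 0.0675, P(balanced) ≈ 0.6610, P(conservative) ≈ 0.2714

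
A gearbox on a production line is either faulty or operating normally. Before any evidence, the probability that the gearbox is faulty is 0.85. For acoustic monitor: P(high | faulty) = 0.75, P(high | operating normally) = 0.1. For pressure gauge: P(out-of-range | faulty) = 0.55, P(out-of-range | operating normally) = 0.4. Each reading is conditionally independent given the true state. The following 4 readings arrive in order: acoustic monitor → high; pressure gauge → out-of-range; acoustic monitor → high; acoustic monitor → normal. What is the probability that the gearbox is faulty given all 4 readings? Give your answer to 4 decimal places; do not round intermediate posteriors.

0.9919

Apply Bayes' rule sequentially, carrying P(faulty) forward.
After acoustic monitor='high': P(faulty) = 0.75·0.8500 / (0.75·0.8500 + 0.1·0.1500) ≈ 0.9770
After pressure gauge='out-of-range': P(faulty) = 0.55·0.9770 / (0.55·0.9770 + 0.4·0.0230) ≈ 0.9832
After acoustic monitor='high': P(faulty) = 0.75·0.9832 / (0.75·0.9832 + 0.1·0.0168) ≈ 0.9977
After acoustic monitor='normal': P(faulty) = 0.25·0.9977 / (0.25·0.9977 + 0.9·0.0023) ≈ 0.9919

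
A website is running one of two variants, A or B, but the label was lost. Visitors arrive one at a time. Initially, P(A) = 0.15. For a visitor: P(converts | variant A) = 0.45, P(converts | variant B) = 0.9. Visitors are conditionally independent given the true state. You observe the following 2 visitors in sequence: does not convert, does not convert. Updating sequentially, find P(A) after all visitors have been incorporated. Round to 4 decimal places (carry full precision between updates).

After 'does not convert': P(A) = 0.55·0.1500 / (0.55·0.1500 + 0.1·0.8500) ≈ 0.4925
After 'does not convert': P(A) = 0.55·0.4925 / (0.55·0.4925 + 0.1·0.5075) ≈ 0.8422

0.8422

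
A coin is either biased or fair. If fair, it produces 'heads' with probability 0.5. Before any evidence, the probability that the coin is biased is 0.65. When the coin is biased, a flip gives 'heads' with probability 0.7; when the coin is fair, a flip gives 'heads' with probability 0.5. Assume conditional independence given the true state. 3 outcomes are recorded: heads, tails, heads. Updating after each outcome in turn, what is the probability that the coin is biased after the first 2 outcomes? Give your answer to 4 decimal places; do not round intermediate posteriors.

0.6094

Apply Bayes' rule sequentially, carrying P(biased) forward.
After 'heads': P(biased) = 0.7·0.6500 / (0.7·0.6500 + 0.5·0.3500) ≈ 0.7222
After 'tails': P(biased) = 0.3·0.7222 / (0.3·0.7222 + 0.5·0.2778) ≈ 0.6094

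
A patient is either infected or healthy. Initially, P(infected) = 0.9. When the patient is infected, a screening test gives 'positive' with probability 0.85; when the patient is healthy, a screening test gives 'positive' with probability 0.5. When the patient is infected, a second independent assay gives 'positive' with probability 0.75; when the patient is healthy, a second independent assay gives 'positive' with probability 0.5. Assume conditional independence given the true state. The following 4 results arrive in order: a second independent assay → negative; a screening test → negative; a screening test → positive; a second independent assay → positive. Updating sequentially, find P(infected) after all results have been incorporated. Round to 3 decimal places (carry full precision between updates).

After a second independent assay='negative': P(infected) = 0.25·0.9000 / (0.25·0.9000 + 0.5·0.1000) ≈ 0.8182
After a screening test='negative': P(infected) = 0.15·0.8182 / (0.15·0.8182 + 0.5·0.1818) ≈ 0.5745
After a screening test='positive': P(infected) = 0.85·0.5745 / (0.85·0.5745 + 0.5·0.4255) ≈ 0.6965
After a second independent assay='positive': P(infected) = 0.75·0.6965 / (0.75·0.6965 + 0.5·0.3035) ≈ 0.7749

0.775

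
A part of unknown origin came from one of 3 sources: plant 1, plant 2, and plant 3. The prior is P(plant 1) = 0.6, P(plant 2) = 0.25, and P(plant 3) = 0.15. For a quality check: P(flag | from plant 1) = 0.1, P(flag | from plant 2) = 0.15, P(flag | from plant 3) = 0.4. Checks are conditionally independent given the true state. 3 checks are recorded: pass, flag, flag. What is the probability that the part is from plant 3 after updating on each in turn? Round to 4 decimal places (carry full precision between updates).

0.5858

After 'pass': normaliser = 0.9·0.6000 + 0.85·0.2500 + 0.6·0.1500; P(plant 1) ≈ 0.6409, P(plant 2) ≈ 0.2522, P(plant 3) ≈ 0.1068
After 'flag': normaliser = 0.1·0.6409 + 0.15·0.2522 + 0.4·0.1068; P(plant 1) ≈ 0.4431, P(plant 2) ≈ 0.2615, P(plant 3) ≈ 0.2954
After 'flag': normaliser = 0.1·0.4431 + 0.15·0.2615 + 0.4·0.2954; P(plant 1) ≈ 0.2197, P(plant 2) ≈ 0.1945, P(plant 3) ≈ 0.5858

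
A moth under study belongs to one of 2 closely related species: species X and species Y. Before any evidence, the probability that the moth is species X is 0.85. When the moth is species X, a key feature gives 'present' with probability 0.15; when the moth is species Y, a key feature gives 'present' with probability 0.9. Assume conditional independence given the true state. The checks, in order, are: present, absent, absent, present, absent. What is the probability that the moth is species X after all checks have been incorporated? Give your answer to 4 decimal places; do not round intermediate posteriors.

0.9898

After 'present': P(species X) = 0.15·0.8500 / (0.15·0.8500 + 0.9·0.1500) ≈ 0.4857
After 'absent': P(species X) = 0.85·0.4857 / (0.85·0.4857 + 0.1·0.5143) ≈ 0.8892
After 'absent': P(species X) = 0.85·0.8892 / (0.85·0.8892 + 0.1·0.1108) ≈ 0.9856
After 'present': P(species X) = 0.15·0.9856 / (0.15·0.9856 + 0.9·0.0144) ≈ 0.9192
After 'absent': P(species X) = 0.85·0.9192 / (0.85·0.9192 + 0.1·0.0808) ≈ 0.9898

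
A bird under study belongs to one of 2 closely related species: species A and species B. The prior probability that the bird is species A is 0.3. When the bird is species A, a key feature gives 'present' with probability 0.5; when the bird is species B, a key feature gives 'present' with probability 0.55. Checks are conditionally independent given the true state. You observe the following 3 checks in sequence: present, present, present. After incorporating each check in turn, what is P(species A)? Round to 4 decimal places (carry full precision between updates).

0.2436

After 'present': P(species A) = 0.5·0.3000 / (0.5·0.3000 + 0.55·0.7000) ≈ 0.2804
After 'present': P(species A) = 0.5·0.2804 / (0.5·0.2804 + 0.55·0.7196) ≈ 0.2616
After 'present': P(species A) = 0.5·0.2616 / (0.5·0.2616 + 0.55·0.7384) ≈ 0.2436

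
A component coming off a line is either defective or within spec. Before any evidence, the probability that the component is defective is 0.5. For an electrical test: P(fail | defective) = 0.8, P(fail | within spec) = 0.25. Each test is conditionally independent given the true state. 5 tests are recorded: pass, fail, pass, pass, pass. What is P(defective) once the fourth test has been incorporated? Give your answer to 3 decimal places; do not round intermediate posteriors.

0.057

After 'pass': P(defective) = 0.2·0.5000 / (0.2·0.5000 + 0.75·0.5000) ≈ 0.2105
After 'fail': P(defective) = 0.8·0.2105 / (0.8·0.2105 + 0.25·0.7895) ≈ 0.4604
After 'pass': P(defective) = 0.2·0.4604 / (0.2·0.4604 + 0.75·0.5396) ≈ 0.1854
After 'pass': P(defective) = 0.2·0.1854 / (0.2·0.1854 + 0.75·0.8146) ≈ 0.0572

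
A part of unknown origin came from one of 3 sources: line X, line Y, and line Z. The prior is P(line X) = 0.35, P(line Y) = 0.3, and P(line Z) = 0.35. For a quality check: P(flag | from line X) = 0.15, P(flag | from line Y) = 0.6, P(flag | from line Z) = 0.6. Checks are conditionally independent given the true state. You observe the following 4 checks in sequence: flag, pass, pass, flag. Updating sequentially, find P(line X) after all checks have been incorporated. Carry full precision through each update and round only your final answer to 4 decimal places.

After 'flag': normaliser = 0.15·0.3500 + 0.6·0.3000 + 0.6·0.3500; P(line X) ≈ 0.1186, P(line Y) ≈ 0.4068, P(line Z) ≈ 0.4746
After 'pass': normaliser = 0.85·0.1186 + 0.4·0.4068 + 0.4·0.4746; P(line X) ≈ 0.2224, P(line Y) ≈ 0.3589, P(line Z) ≈ 0.4187
After 'pass': normaliser = 0.85·0.2224 + 0.4·0.3589 + 0.4·0.4187; P(line X) ≈ 0.3781, P(line Y) ≈ 0.2870, P(line Z) ≈ 0.3349
After 'flag': normaliser = 0.15·0.3781 + 0.6·0.2870 + 0.6·0.3349; P(line X) ≈ 0.1319, P(line Y) ≈ 0.4007, P(line Z) ≈ 0.4674

0.1319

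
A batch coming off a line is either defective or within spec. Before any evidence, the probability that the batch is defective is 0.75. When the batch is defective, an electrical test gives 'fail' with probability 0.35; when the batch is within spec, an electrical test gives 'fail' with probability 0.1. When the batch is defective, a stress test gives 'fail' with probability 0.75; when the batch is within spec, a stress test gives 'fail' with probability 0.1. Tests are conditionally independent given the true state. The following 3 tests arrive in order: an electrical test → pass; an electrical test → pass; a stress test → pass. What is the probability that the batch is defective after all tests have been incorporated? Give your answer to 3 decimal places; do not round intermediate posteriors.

0.303

After an electrical test='pass': P(defective) = 0.65·0.7500 / (0.65·0.7500 + 0.9·0.2500) ≈ 0.6842
After an electrical test='pass': P(defective) = 0.65·0.6842 / (0.65·0.6842 + 0.9·0.3158) ≈ 0.6101
After a stress test='pass': P(defective) = 0.25·0.6101 / (0.25·0.6101 + 0.9·0.3899) ≈ 0.3030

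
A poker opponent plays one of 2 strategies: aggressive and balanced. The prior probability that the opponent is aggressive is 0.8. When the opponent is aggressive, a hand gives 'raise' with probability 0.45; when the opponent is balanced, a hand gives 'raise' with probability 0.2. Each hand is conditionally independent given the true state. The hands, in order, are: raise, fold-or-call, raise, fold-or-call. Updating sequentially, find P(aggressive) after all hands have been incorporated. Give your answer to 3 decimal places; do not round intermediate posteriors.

After 'raise': P(aggressive) = 0.45·0.8000 / (0.45·0.8000 + 0.2·0.2000) ≈ 0.9000
After 'fold-or-call': P(aggressive) = 0.55·0.9000 / (0.55·0.9000 + 0.8·0.1000) ≈ 0.8609
After 'raise': P(aggressive) = 0.45·0.8609 / (0.45·0.8609 + 0.2·0.1391) ≈ 0.9330
After 'fold-or-call': P(aggressive) = 0.55·0.9330 / (0.55·0.9330 + 0.8·0.0670) ≈ 0.9054

0.905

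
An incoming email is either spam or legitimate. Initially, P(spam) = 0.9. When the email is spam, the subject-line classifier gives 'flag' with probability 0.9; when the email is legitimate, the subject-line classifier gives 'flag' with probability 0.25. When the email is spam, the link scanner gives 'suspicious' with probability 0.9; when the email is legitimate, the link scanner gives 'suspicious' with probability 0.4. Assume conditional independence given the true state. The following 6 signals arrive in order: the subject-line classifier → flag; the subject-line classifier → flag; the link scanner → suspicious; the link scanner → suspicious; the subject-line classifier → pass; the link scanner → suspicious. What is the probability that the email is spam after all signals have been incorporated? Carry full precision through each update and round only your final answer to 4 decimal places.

After the subject-line classifier='flag': P(spam) = 0.9·0.9000 / (0.9·0.9000 + 0.25·0.1000) ≈ 0.9701
After the subject-line classifier='flag': P(spam) = 0.9·0.9701 / (0.9·0.9701 + 0.25·0.0299) ≈ 0.9915
After the link scanner='suspicious': P(spam) = 0.9·0.9915 / (0.9·0.9915 + 0.4·0.0085) ≈ 0.9962
After the link scanner='suspicious': P(spam) = 0.9·0.9962 / (0.9·0.9962 + 0.4·0.0038) ≈ 0.9983
After the subject-line classifier='pass': P(spam) = 0.1·0.9983 / (0.1·0.9983 + 0.75·0.0017) ≈ 0.9875
After the link scanner='suspicious': P(spam) = 0.9·0.9875 / (0.9·0.9875 + 0.4·0.0125) ≈ 0.9944

0.9944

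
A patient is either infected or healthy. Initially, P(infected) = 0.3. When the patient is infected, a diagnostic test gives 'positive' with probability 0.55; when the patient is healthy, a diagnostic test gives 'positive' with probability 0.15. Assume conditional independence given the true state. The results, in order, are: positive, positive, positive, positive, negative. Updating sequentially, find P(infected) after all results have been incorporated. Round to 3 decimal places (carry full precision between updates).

After 'positive': P(infected) = 0.55·0.3000 / (0.55·0.3000 + 0.15·0.7000) ≈ 0.6111
After 'positive': P(infected) = 0.55·0.6111 / (0.55·0.6111 + 0.15·0.3889) ≈ 0.8521
After 'positive': P(infected) = 0.55·0.8521 / (0.55·0.8521 + 0.15·0.1479) ≈ 0.9548
After 'positive': P(infected) = 0.55·0.9548 / (0.55·0.9548 + 0.15·0.0452) ≈ 0.9873
After 'negative': P(infected) = 0.45·0.9873 / (0.45·0.9873 + 0.85·0.0127) ≈ 0.9762

0.976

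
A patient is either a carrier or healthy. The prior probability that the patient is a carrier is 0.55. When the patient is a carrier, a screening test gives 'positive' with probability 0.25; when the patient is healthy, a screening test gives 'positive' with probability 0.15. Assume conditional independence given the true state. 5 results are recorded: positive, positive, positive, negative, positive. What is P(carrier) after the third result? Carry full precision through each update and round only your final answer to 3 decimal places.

Each posterior becomes the prior for the next update.
After 'positive': P(carrier) = 0.25·0.5500 / (0.25·0.5500 + 0.15·0.4500) ≈ 0.6707
After 'positive': P(carrier) = 0.25·0.6707 / (0.25·0.6707 + 0.15·0.3293) ≈ 0.7725
After 'positive': P(carrier) = 0.25·0.7725 / (0.25·0.7725 + 0.15·0.2275) ≈ 0.8498

0.850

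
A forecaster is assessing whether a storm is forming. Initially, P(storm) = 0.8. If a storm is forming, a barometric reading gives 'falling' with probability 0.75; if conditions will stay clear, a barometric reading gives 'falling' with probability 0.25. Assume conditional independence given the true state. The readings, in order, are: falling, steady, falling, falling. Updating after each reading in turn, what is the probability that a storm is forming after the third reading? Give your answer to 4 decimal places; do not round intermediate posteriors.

Apply Bayes' rule sequentially, carrying P(storm) forward.
After 'falling': P(storm) = 0.75·0.8000 / (0.75·0.8000 + 0.25·0.2000) ≈ 0.9231
After 'steady': P(storm) = 0.25·0.9231 / (0.25·0.9231 + 0.75·0.0769) ≈ 0.8000
After 'falling': P(storm) = 0.75·0.8000 / (0.75·0.8000 + 0.25·0.2000) ≈ 0.9231

0.9231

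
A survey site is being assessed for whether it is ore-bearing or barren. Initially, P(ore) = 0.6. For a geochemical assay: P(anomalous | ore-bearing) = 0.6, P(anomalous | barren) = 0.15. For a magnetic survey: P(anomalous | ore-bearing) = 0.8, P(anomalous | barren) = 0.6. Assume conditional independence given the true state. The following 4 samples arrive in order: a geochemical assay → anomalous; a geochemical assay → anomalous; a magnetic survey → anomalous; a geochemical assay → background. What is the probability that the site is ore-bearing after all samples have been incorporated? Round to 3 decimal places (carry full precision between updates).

0.938

After a geochemical assay='anomalous': P(ore) = 0.6·0.6000 / (0.6·0.6000 + 0.15·0.4000) ≈ 0.8571
After a geochemical assay='anomalous': P(ore) = 0.6·0.8571 / (0.6·0.8571 + 0.15·0.1429) ≈ 0.9600
After a magnetic survey='anomalous': P(ore) = 0.8·0.9600 / (0.8·0.9600 + 0.6·0.0400) ≈ 0.9697
After a geochemical assay='background': P(ore) = 0.4·0.9697 / (0.4·0.9697 + 0.85·0.0303) ≈ 0.9377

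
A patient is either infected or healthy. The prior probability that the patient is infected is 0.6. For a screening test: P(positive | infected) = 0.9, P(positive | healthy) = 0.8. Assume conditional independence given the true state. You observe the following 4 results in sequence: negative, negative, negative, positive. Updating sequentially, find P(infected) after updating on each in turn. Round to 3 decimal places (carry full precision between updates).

After 'negative': P(infected) = 0.1·0.6000 / (0.1·0.6000 + 0.2·0.4000) ≈ 0.4286
After 'negative': P(infected) = 0.1·0.4286 / (0.1·0.4286 + 0.2·0.5714) ≈ 0.2727
After 'negative': P(infected) = 0.1·0.2727 / (0.1·0.2727 + 0.2·0.7273) ≈ 0.1579
After 'positive': P(infected) = 0.9·0.1579 / (0.9·0.1579 + 0.8·0.8421) ≈ 0.1742

0.174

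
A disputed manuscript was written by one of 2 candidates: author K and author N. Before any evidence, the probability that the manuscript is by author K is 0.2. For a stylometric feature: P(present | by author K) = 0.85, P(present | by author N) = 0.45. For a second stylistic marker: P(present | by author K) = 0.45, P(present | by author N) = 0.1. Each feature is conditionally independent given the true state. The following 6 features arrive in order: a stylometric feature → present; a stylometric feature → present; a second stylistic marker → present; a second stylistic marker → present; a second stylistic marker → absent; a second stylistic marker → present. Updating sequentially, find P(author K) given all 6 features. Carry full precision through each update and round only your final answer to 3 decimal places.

After a stylometric feature='present': P(author K) = 0.85·0.2000 / (0.85·0.2000 + 0.45·0.8000) ≈ 0.3208
After a stylometric feature='present': P(author K) = 0.85·0.3208 / (0.85·0.3208 + 0.45·0.6792) ≈ 0.4715
After a second stylistic marker='present': P(author K) = 0.45·0.4715 / (0.45·0.4715 + 0.1·0.5285) ≈ 0.8006
After a second stylistic marker='present': P(author K) = 0.45·0.8006 / (0.45·0.8006 + 0.1·0.1994) ≈ 0.9475
After a second stylistic marker='absent': P(author K) = 0.55·0.9475 / (0.55·0.9475 + 0.9·0.0525) ≈ 0.9169
After a second stylistic marker='present': P(author K) = 0.45·0.9169 / (0.45·0.9169 + 0.1·0.0831) ≈ 0.9803

0.980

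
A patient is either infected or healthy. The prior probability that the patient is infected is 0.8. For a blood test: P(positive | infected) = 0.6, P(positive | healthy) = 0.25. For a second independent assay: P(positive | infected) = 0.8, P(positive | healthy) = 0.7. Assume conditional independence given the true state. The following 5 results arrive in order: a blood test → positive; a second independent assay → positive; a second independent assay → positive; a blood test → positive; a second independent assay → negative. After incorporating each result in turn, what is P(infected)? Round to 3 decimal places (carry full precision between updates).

0.953

After a blood test='positive': P(infected) = 0.6·0.8000 / (0.6·0.8000 + 0.25·0.2000) ≈ 0.9057
After a second independent assay='positive': P(infected) = 0.8·0.9057 / (0.8·0.9057 + 0.7·0.0943) ≈ 0.9165
After a second independent assay='positive': P(infected) = 0.8·0.9165 / (0.8·0.9165 + 0.7·0.0835) ≈ 0.9261
After a blood test='positive': P(infected) = 0.6·0.9261 / (0.6·0.9261 + 0.25·0.0739) ≈ 0.9678
After a second independent assay='negative': P(infected) = 0.2·0.9678 / (0.2·0.9678 + 0.3·0.0322) ≈ 0.9525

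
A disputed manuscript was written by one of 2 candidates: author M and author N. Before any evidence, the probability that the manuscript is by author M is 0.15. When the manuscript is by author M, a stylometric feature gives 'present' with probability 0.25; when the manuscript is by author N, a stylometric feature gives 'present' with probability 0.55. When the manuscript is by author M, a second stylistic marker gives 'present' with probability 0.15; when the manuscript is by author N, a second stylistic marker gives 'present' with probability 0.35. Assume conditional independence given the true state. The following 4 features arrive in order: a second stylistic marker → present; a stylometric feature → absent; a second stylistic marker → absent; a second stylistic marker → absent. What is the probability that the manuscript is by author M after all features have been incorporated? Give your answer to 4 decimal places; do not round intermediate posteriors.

After a second stylistic marker='present': P(author M) = 0.15·0.1500 / (0.15·0.1500 + 0.35·0.8500) ≈ 0.0703
After a stylometric feature='absent': P(author M) = 0.75·0.0703 / (0.75·0.0703 + 0.45·0.9297) ≈ 0.1119
After a second stylistic marker='absent': P(author M) = 0.85·0.1119 / (0.85·0.1119 + 0.65·0.8881) ≈ 0.1415
After a second stylistic marker='absent': P(author M) = 0.85·0.1415 / (0.85·0.1415 + 0.65·0.8585) ≈ 0.1773

0.1773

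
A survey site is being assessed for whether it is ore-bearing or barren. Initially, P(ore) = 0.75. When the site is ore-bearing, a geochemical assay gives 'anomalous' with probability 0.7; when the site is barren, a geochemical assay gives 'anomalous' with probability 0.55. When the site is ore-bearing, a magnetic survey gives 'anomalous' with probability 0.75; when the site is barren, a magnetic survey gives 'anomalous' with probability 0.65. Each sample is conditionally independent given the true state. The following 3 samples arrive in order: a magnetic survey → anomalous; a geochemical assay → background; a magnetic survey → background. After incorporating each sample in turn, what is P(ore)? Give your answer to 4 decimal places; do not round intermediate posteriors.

After a magnetic survey='anomalous': P(ore) = 0.75·0.7500 / (0.75·0.7500 + 0.65·0.2500) ≈ 0.7759
After a geochemical assay='background': P(ore) = 0.3·0.7759 / (0.3·0.7759 + 0.45·0.2241) ≈ 0.6977
After a magnetic survey='background': P(ore) = 0.25·0.6977 / (0.25·0.6977 + 0.35·0.3023) ≈ 0.6224

0.6224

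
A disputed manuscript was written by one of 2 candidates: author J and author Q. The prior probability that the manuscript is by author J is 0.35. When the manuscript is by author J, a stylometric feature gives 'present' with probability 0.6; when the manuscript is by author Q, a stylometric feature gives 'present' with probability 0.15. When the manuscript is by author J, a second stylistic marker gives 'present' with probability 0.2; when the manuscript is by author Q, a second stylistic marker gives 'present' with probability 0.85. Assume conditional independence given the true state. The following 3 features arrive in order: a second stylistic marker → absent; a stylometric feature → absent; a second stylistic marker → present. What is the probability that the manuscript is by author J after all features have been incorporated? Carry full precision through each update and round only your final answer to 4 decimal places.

After a second stylistic marker='absent': P(author J) = 0.8·0.3500 / (0.8·0.3500 + 0.15·0.6500) ≈ 0.7417
After a stylometric feature='absent': P(author J) = 0.4·0.7417 / (0.4·0.7417 + 0.85·0.2583) ≈ 0.5747
After a second stylistic marker='present': P(author J) = 0.2·0.5747 / (0.2·0.5747 + 0.85·0.4253) ≈ 0.2413

0.2413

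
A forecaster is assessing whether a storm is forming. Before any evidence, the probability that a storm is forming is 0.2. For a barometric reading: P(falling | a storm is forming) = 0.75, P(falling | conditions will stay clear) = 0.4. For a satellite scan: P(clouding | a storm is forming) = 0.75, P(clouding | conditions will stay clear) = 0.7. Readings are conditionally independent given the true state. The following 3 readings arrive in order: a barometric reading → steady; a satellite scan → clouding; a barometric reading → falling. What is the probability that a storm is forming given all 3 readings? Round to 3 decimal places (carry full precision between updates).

After a barometric reading='steady': P(storm) = 0.25·0.2000 / (0.25·0.2000 + 0.6·0.8000) ≈ 0.0943
After a satellite scan='clouding': P(storm) = 0.75·0.0943 / (0.75·0.0943 + 0.7·0.9057) ≈ 0.1004
After a barometric reading='falling': P(storm) = 0.75·0.1004 / (0.75·0.1004 + 0.4·0.8996) ≈ 0.1731

0.173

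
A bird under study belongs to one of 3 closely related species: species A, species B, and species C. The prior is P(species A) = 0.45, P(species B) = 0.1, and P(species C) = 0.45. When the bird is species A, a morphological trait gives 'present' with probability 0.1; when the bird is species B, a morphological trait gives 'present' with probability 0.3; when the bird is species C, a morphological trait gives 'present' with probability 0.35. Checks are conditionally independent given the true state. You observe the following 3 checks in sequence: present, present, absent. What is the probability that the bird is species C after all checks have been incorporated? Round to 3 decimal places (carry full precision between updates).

After 'present': normaliser = 0.1·0.4500 + 0.3·0.1000 + 0.35·0.4500; P(species A) ≈ 0.1935, P(species B) ≈ 0.1290, P(species C) ≈ 0.6774
After 'present': normaliser = 0.1·0.1935 + 0.3·0.1290 + 0.35·0.6774; P(species A) ≈ 0.0656, P(species B) ≈ 0.1311, P(species C) ≈ 0.8033
After 'absent': normaliser = 0.9·0.0656 + 0.7·0.1311 + 0.65·0.8033; P(species A) ≈ 0.0877, P(species B) ≈ 0.1364, P(species C) ≈ 0.7759

0.776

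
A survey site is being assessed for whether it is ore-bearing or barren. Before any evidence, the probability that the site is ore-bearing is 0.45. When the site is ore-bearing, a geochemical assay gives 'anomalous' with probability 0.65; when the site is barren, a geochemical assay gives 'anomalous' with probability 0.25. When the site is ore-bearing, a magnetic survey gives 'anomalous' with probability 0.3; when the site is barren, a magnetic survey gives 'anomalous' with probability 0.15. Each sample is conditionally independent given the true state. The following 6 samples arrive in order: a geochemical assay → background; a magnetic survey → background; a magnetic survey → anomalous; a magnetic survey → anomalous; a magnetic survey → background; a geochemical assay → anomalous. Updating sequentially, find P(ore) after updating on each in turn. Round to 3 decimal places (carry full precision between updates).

After a geochemical assay='background': P(ore) = 0.35·0.4500 / (0.35·0.4500 + 0.75·0.5500) ≈ 0.2763
After a magnetic survey='background': P(ore) = 0.7·0.2763 / (0.7·0.2763 + 0.85·0.7237) ≈ 0.2392
After a magnetic survey='anomalous': P(ore) = 0.3·0.2392 / (0.3·0.2392 + 0.15·0.7608) ≈ 0.3861
After a magnetic survey='anomalous': P(ore) = 0.3·0.3861 / (0.3·0.3861 + 0.15·0.6139) ≈ 0.5571
After a magnetic survey='background': P(ore) = 0.7·0.5571 / (0.7·0.5571 + 0.85·0.4429) ≈ 0.5088
After a geochemical assay='anomalous': P(ore) = 0.65·0.5088 / (0.65·0.5088 + 0.25·0.4912) ≈ 0.7292

0.729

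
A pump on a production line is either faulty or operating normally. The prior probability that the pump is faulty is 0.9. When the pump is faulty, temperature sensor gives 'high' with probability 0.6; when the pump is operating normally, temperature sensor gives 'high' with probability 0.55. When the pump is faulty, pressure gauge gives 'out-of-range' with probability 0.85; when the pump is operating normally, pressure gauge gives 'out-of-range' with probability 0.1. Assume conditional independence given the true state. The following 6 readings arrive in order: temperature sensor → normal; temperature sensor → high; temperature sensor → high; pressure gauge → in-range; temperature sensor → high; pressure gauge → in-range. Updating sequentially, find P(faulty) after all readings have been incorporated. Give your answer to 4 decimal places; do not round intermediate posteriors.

Apply Bayes' rule sequentially, carrying P(faulty) forward.
After temperature sensor='normal': P(faulty) = 0.4·0.9000 / (0.4·0.9000 + 0.45·0.1000) ≈ 0.8889
After temperature sensor='high': P(faulty) = 0.6·0.8889 / (0.6·0.8889 + 0.55·0.1111) ≈ 0.8972
After temperature sensor='high': P(faulty) = 0.6·0.8972 / (0.6·0.8972 + 0.55·0.1028) ≈ 0.9049
After pressure gauge='in-range': P(faulty) = 0.15·0.9049 / (0.15·0.9049 + 0.9·0.0951) ≈ 0.6134
After temperature sensor='high': P(faulty) = 0.6·0.6134 / (0.6·0.6134 + 0.55·0.3866) ≈ 0.6338
After pressure gauge='in-range': P(faulty) = 0.15·0.6338 / (0.15·0.6338 + 0.9·0.3662) ≈ 0.2239

0.2239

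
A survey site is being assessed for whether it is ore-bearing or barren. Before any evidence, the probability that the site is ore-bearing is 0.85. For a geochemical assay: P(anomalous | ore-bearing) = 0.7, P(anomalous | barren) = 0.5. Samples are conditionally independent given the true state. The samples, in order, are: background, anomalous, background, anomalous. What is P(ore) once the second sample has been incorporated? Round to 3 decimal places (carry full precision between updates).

0.826

After 'background': P(ore) = 0.3·0.8500 / (0.3·0.8500 + 0.5·0.1500) ≈ 0.7727
After 'anomalous': P(ore) = 0.7·0.7727 / (0.7·0.7727 + 0.5·0.2273) ≈ 0.8264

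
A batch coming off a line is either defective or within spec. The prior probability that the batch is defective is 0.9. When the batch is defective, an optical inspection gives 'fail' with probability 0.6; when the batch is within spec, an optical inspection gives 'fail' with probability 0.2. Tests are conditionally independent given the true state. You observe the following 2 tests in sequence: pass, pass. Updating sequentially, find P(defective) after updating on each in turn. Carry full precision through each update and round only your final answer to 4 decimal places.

After 'pass': P(defective) = 0.4·0.9000 / (0.4·0.9000 + 0.8·0.1000) ≈ 0.8182
After 'pass': P(defective) = 0.4·0.8182 / (0.4·0.8182 + 0.8·0.1818) ≈ 0.6923

0.6923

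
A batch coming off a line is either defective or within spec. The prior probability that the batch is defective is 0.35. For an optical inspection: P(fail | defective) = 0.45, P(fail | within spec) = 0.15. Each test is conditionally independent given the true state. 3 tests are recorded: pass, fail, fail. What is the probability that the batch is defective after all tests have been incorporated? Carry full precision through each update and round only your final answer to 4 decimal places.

Apply Bayes' rule sequentially, carrying P(defective) forward.
After 'pass': P(defective) = 0.55·0.3500 / (0.55·0.3500 + 0.85·0.6500) ≈ 0.2584
After 'fail': P(defective) = 0.45·0.2584 / (0.45·0.2584 + 0.15·0.7416) ≈ 0.5111
After 'fail': P(defective) = 0.45·0.5111 / (0.45·0.5111 + 0.15·0.4889) ≈ 0.7582

0.7582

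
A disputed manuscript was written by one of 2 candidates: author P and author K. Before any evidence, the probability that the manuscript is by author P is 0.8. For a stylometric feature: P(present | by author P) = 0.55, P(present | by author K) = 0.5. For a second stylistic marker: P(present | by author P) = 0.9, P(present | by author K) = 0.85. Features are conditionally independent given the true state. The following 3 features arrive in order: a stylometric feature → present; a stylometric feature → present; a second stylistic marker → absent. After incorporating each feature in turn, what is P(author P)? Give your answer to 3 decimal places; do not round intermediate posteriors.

0.763

After a stylometric feature='present': P(author P) = 0.55·0.8000 / (0.55·0.8000 + 0.5·0.2000) ≈ 0.8148
After a stylometric feature='present': P(author P) = 0.55·0.8148 / (0.55·0.8148 + 0.5·0.1852) ≈ 0.8288
After a second stylistic marker='absent': P(author P) = 0.1·0.8288 / (0.1·0.8288 + 0.15·0.1712) ≈ 0.7634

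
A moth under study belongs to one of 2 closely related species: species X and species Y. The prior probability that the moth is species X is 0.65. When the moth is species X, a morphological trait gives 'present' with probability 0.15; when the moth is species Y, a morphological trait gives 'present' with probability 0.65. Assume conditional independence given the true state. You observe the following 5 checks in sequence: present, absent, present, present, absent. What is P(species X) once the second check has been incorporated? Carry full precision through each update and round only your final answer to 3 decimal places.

0.510

Apply Bayes' rule sequentially, carrying P(species X) forward.
After 'present': P(species X) = 0.15·0.6500 / (0.15·0.6500 + 0.65·0.3500) ≈ 0.3000
After 'absent': P(species X) = 0.85·0.3000 / (0.85·0.3000 + 0.35·0.7000) ≈ 0.5100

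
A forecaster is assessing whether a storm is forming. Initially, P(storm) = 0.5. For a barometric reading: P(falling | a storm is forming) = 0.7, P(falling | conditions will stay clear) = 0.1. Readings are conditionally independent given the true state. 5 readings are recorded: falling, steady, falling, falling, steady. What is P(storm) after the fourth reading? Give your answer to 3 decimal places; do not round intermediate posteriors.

0.991

Apply Bayes' rule sequentially, carrying P(storm) forward.
After 'falling': P(storm) = 0.7·0.5000 / (0.7·0.5000 + 0.1·0.5000) ≈ 0.8750
After 'steady': P(storm) = 0.3·0.8750 / (0.3·0.8750 + 0.9·0.1250) ≈ 0.7000
After 'falling': P(storm) = 0.7·0.7000 / (0.7·0.7000 + 0.1·0.3000) ≈ 0.9423
After 'falling': P(storm) = 0.7·0.9423 / (0.7·0.9423 + 0.1·0.0577) ≈ 0.9913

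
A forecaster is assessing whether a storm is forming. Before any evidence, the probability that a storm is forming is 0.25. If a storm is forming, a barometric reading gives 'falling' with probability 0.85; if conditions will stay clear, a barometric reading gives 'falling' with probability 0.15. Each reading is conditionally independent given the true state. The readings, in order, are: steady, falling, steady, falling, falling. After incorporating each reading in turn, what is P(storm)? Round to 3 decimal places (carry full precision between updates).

0.654

After 'steady': P(storm) = 0.15·0.2500 / (0.15·0.2500 + 0.85·0.7500) ≈ 0.0556
After 'falling': P(storm) = 0.85·0.0556 / (0.85·0.0556 + 0.15·0.9444) ≈ 0.2500
After 'steady': P(storm) = 0.15·0.2500 / (0.15·0.2500 + 0.85·0.7500) ≈ 0.0556
After 'falling': P(storm) = 0.85·0.0556 / (0.85·0.0556 + 0.15·0.9444) ≈ 0.2500
After 'falling': P(storm) = 0.85·0.2500 / (0.85·0.2500 + 0.15·0.7500) ≈ 0.6538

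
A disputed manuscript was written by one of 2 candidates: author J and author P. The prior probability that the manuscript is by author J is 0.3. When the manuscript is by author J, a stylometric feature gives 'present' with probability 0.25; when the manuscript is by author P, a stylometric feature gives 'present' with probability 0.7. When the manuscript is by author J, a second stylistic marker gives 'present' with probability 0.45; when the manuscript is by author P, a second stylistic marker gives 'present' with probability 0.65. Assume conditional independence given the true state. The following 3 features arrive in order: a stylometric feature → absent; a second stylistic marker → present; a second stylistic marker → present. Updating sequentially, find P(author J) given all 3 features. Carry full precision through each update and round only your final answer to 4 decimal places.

0.3393

After a stylometric feature='absent': P(author J) = 0.75·0.3000 / (0.75·0.3000 + 0.3·0.7000) ≈ 0.5172
After a second stylistic marker='present': P(author J) = 0.45·0.5172 / (0.45·0.5172 + 0.65·0.4828) ≈ 0.4259
After a second stylistic marker='present': P(author J) = 0.45·0.4259 / (0.45·0.4259 + 0.65·0.5741) ≈ 0.3393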